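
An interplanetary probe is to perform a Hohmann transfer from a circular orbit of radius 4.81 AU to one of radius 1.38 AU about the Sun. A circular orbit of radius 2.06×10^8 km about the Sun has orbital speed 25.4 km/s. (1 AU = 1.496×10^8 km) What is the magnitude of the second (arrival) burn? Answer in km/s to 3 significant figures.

From the circular-orbit relation v² = μ/r at r = 2.06×10^8 km: μ = v²r = (25.4)² × 2.06×10^8 = 1.32903×10^11 km³/s².
In km: r₁ = 4.81 × 1.496×10^8 = 7.19576×10^8 km; r₂ = 1.38 × 1.496×10^8 = 2.06448×10^8 km.
The Hohmann ellipse has a_t = (r₁ + r₂)/2 = 4.63012×10^8 km.
On the circular orbit at r = 2.06448×10^8 km, v_c = √(μ/r) = 25.372 km/s.
Transfer-orbit speed at the same r (vis-viva, a = a_t): v_t = √[μ(2/r − 1/a_t)] = 31.630 km/s.
Δv₂ = |v_t − v_c| = |31.630 − 25.372| = 6.258 km/s.

Δv₂ = 6.26 km/s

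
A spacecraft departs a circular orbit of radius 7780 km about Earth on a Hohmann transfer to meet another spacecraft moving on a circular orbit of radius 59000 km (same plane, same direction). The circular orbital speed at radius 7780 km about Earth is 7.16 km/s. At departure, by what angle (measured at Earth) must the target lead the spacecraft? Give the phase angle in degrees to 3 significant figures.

φ = 103°

From the circular-orbit relation v² = μ/r at r = 7780 km: μ = v²r = (7.16)² × 7780 = 3.98846×10^5 km³/s².
Transfer-ellipse semi-major axis a_t = (r₁ + r₂)/2 = (7780 + 59000)/2 = 33390 km.
The half-period of the transfer ellipse is t = π√(a_t³/μ) = 30350 s.
The target's mean motion on its circular orbit is ω₂ = √(μ/r₂³) = 4.407×10^-5 rad/s.
Angle swept by the target during transfer: ω₂·t = 1.3375 rad = 76.63°.
Arrival is 180° from departure on the ellipse, so φ = 180° − 76.63° = 103°.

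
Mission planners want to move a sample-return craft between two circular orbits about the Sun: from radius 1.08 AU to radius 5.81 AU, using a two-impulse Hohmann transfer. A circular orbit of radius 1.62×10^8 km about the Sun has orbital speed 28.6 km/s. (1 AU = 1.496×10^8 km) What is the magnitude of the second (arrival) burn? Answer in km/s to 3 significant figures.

Δv₂ = 5.43 km/s

From the circular-orbit relation v² = μ/r at r = 1.62×10^8 km: μ = v²r = (28.6)² × 1.62×10^8 = 1.32510×10^11 km³/s².
In km: r₁ = 1.08 × 1.496×10^8 = 1.61568×10^8 km; r₂ = 5.81 × 1.496×10^8 = 8.69176×10^8 km.
Transfer-ellipse semi-major axis a_t = (r₁ + r₂)/2 = (1.61568×10^8 + 8.69176×10^8)/2 = 5.15372×10^8 km.
On the circular orbit at r = 8.69176×10^8 km, v_c = √(μ/r) = 12.347 km/s.
Transfer-orbit speed at the same r (vis-viva, a = a_t): v_t = √[μ(2/r − 1/a_t)] = 6.9133 km/s.
Δv₂ = |v_t − v_c| = |6.9133 − 12.347| = 5.434 km/s.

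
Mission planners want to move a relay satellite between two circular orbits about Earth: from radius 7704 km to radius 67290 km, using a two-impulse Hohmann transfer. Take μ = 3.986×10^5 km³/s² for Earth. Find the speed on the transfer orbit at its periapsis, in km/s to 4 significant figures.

Semi-major axis of the transfer orbit: a_t = (7704 + 67290)/2 = 37497 km.
At periapsis, r = 7704 km.
From the vis-viva equation, v = √[μ(2/r − 1/a_t)] = 9.636 km/s.

v = 9.636 km/s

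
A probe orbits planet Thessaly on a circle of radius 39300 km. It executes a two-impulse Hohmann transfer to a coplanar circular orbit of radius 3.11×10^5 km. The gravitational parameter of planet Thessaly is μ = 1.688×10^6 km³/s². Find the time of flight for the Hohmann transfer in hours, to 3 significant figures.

t = 49.2 hours

Semi-major axis of the transfer orbit: a_t = (39300 + 3.110×10^5)/2 = 1.7515×10^5 km.
By Kepler's third law the transfer-orbit period is T = 2π√(a_t³/μ), so t = T/2 = 1.772×10^5 s.
Converting: 1.772×10^5 s ÷ 3600 s/hour = 49.2 hours.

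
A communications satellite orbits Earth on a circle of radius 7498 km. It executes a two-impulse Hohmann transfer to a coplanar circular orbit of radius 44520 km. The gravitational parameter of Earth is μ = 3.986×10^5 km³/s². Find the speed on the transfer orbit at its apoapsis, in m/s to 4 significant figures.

v = 1607 m/s

Transfer-ellipse semi-major axis a_t = (r₁ + r₂)/2 = (7498 + 44520)/2 = 26009 km.
The apoapsis of the transfer ellipse is at r = 44520 km.
Vis-viva: v = √[μ(2/r − 1/a_t)] = √[3.986×10^5 × (2/44520 − 1/26009)] = 1.607 km/s.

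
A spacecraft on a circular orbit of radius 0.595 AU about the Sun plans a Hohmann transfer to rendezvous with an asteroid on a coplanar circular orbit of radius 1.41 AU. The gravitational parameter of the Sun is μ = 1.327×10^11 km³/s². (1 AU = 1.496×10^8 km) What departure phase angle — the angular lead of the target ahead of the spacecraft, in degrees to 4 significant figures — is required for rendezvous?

In km: r₁ = 0.595 × 1.496×10^8 = 8.9012×10^7 km; r₂ = 1.41 × 1.496×10^8 = 2.10936×10^8 km.
Transfer-ellipse semi-major axis a_t = (r₁ + r₂)/2 = (8.9012×10^7 + 2.10936×10^8)/2 = 1.49974×10^8 km.
The half-period of the transfer ellipse is t = π√(a_t³/μ) = 1.584×10^7 s.
The target's mean motion on its circular orbit is ω₂ = √(μ/r₂³) = 1.189×10^-7 rad/s.
Angle swept by the target during transfer: ω₂·t = 1.8834 rad = 107.91°.
The spacecraft traverses 180° on the transfer ellipse, so the target must lead by 180° − 107.91° = 72.09°.

φ = 72.09°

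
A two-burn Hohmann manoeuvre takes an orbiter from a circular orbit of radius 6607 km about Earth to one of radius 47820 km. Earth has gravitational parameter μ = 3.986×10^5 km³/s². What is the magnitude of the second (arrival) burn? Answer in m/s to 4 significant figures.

Transfer-ellipse semi-major axis a_t = (r₁ + r₂)/2 = (6607 + 47820)/2 = 27213.5 km.
Circular speed at r = 47820 km: v_c = √(μ/r) = 2.88711 km/s.
Transfer-orbit speed at the same r (vis-viva, a = a_t): v_t = √[μ(2/r − 1/a_t)] = 1.42257 km/s.
Δv₂ = |v_t − v_c| = |1.42257 − 2.88711| = 1.465 km/s.

Δv₂ = 1465 m/s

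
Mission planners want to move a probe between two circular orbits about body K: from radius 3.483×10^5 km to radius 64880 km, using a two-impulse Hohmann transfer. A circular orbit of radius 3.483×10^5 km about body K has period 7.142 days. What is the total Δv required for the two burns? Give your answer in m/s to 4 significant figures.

From Kepler's third law T² = 4π²r³/μ at r = 3.483×10^5 km, T = 7.142 days = 7.142 × 86400 s = 6.170688×10^5 s: μ = 4π²r³/T² = 4.38080×10^6 km³/s².
The Hohmann ellipse has a_t = (r₁ + r₂)/2 = 2.0659×10^5 km.
At r₁ the circular-orbit speed is v₁ = √(μ/r₁) = 3.546 km/s.
On the transfer ellipse at r₁, v² = μ(2/r − 1/a) gives v_a = √[μ(2/r₁ − 1/a_t)] = 1.987 km/s.
First burn Δv₁ = |v_a − v₁| = 1.559 km/s.
At r₂, v₂ = √(μ/r₂) = 8.2171 km/s.
Transfer-orbit speed at r₂: v_p = √[μ(2/r₂ − 1/a_t)] = 10.669 km/s.
Second burn Δv₂ = |v₂ − v_p| = 2.452 km/s.
Total Δv = Δv₁ + Δv₂ = 4.011 km/s.

Δv = 4011 m/s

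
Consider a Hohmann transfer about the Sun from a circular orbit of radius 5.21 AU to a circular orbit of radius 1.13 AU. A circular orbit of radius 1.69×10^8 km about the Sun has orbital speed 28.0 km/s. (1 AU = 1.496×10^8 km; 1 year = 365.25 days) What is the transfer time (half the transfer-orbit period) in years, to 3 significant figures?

t = 2.82 years

From the circular-orbit relation v² = μ/r at r = 1.69×10^8 km: μ = v²r = (28.0)² × 1.69×10^8 = 1.32496×10^11 km³/s².
In km: r₁ = 5.21 × 1.496×10^8 = 7.79416×10^8 km; r₂ = 1.13 × 1.496×10^8 = 1.69048×10^8 km.
Semi-major axis of the transfer orbit: a_t = (7.79416×10^8 + 1.69048×10^8)/2 = 4.74232×10^8 km.
By Kepler's third law the transfer-orbit period is T = 2π√(a_t³/μ), so t = T/2 = 8.913×10^7 s.
Converting: 8.913×10^7 s ÷ 3.15576×10^7 s/year (365.25 × 86400) = 2.82 years.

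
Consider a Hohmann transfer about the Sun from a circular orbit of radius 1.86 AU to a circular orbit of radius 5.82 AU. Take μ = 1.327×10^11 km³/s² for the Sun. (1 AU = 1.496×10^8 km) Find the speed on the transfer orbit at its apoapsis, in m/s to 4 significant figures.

v = 8592 m/s

In km: r₁ = 1.86 × 1.496×10^8 = 2.78256×10^8 km; r₂ = 5.82 × 1.496×10^8 = 8.70672×10^8 km.
Semi-major axis of the transfer orbit: a_t = (2.78256×10^8 + 8.70672×10^8)/2 = 5.74464×10^8 km.
At apoapsis, r = 8.70672×10^8 km.
From the vis-viva equation, v = √[μ(2/r − 1/a_t)] = 8.592 km/s.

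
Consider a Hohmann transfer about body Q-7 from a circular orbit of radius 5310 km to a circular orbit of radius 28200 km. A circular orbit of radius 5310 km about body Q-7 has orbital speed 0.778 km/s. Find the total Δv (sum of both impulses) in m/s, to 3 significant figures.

Δv = 379 m/s

From the circular-orbit relation v² = μ/r at r = 5310 km: μ = v²r = (0.778)² × 5310 = 3214.06 km³/s².
Semi-major axis of the transfer orbit: a_t = (5310 + 28200)/2 = 16755 km.
At r₁ the circular-orbit speed is v₁ = √(μ/r₁) = 0.778000 km/s.
Transfer-orbit speed at r₁ (v² = μ(2/r − 1/a)): v_p = √[μ(2/r₁ − 1/a_t)] = 1.00933 km/s.
First burn Δv₁ = |v_p − v₁| = 0.23133 km/s.
Circular speed at r₂: v₂ = √(μ/r₂) = 0.33760 km/s.
Transfer-orbit speed at r₂: v_a = √[μ(2/r₂ − 1/a_t)] = 0.19005 km/s.
Second burn Δv₂ = |v₂ − v_a| = 0.14755 km/s.
Δv = Δv₁ + Δv₂ = 0.23133 + 0.14755 = 0.3789 km/s.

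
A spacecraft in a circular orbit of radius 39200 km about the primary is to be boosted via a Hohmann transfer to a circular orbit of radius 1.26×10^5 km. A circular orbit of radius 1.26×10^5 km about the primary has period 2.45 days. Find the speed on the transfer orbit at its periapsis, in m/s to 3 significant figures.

From Kepler's third law T² = 4π²r³/μ at r = 1.26×10^5 km, T = 2.45 days = 2.45 × 86400 s = 2.1168×10^5 s: μ = 4π²r³/T² = 1.76243×10^6 km³/s².
Semi-major axis of the transfer orbit: a_t = (39200 + 1.260×10^5)/2 = 82600 km.
The periapsis of the transfer ellipse is at r = 39200 km.
From the vis-viva equation, v = √[μ(2/r − 1/a_t)] = 8.281 km/s.

v = 8280 m/s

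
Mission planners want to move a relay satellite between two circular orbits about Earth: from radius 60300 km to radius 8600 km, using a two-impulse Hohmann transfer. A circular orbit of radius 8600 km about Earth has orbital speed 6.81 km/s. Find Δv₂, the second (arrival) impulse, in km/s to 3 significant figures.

Δv₂ = 2.20 km/s

From the circular-orbit relation v² = μ/r at r = 8600 km: μ = v²r = (6.81)² × 8600 = 3.98834×10^5 km³/s².
The Hohmann ellipse has a_t = (r₁ + r₂)/2 = 34450 km.
Circular speed at r = 8600 km: v_c = √(μ/r) = 6.810 km/s.
Vis-viva on the transfer ellipse at r = 8600 km gives v_t = √[μ(2/r − 1/a_t)] = 9.010 km/s.
Δv₂ = |v_t − v_c| = |9.010 − 6.810| = 2.200 km/s.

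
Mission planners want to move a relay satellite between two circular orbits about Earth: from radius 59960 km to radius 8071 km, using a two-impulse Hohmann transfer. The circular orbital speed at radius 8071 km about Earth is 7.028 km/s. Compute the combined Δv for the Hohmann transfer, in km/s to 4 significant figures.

From the circular-orbit relation v² = μ/r at r = 8071 km: μ = v²r = (7.028)² × 8071 = 3.98649×10^5 km³/s².
Transfer-ellipse semi-major axis a_t = (r₁ + r₂)/2 = (59960 + 8071)/2 = 34015.5 km.
Circular speed at r₁: v₁ = √(μ/r₁) = √(3.98649×10^5/59960) = 2.578 km/s.
Transfer-orbit speed at r₁ (v² = μ(2/r − 1/a)): v_a = √[μ(2/r₁ − 1/a_t)] = 1.256 km/s.
First burn Δv₁ = |v_a − v₁| = 1.322 km/s.
Circular speed at r₂: v₂ = √(μ/r₂) = 7.028 km/s.
Transfer-orbit speed at r₂: v_p = √[μ(2/r₂ − 1/a_t)] = 9.331 km/s.
Second burn Δv₂ = |v₂ − v_p| = 2.303 km/s.
Δv = Δv₁ + Δv₂ = 1.322 + 2.303 = 3.625 km/s.

Δv = 3.625 km/s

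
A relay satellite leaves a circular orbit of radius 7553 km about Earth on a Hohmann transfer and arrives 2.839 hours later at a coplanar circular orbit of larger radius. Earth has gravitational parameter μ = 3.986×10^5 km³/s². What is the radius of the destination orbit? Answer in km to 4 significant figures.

Transfer time t = 2.839 hours = 10220.4 s, and t = π√(a_t³/μ).
So a_t = (μ t²/π²)^(1/3) = (3.986×10^5 × (10220.4)² / π²)^(1/3) = 16158 km.
Since a_t = (r₁ + r₂)/2, r₂ = 2a_t − r₁ = 2×16158 − 7553 = 24763 km.

r₂ = 24760 km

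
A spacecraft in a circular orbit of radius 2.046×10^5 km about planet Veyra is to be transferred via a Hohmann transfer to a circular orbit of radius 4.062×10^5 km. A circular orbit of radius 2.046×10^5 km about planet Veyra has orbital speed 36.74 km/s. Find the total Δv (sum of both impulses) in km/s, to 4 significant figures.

Δv = 10.36 km/s

From the circular-orbit relation v² = μ/r at r = 2.046×10^5 km: μ = v²r = (36.74)² × 2.046×10^5 = 2.76175×10^8 km³/s².
Transfer-ellipse semi-major axis a_t = (r₁ + r₂)/2 = (2.046×10^5 + 4.062×10^5)/2 = 3.054×10^5 km.
Circular speed at r₁: v₁ = √(μ/r₁) = √(2.76175×10^8/2.046×10^5) = 36.7400 km/s.
On the transfer ellipse at r₁, vis-viva equation gives v_p = √[μ(2/r₁ − 1/a_t)] = 42.3716 km/s.
First burn Δv₁ = |v_p − v₁| = 5.6316 km/s.
Circular speed at r₂: v₂ = √(μ/r₂) = 26.0749 km/s.
Transfer-orbit speed at r₂: v_a = √[μ(2/r₂ − 1/a_t)] = 21.3423 km/s.
Second burn Δv₂ = |v₂ − v_a| = 4.7326 km/s.
Total Δv = Δv₁ + Δv₂ = 10.36 km/s.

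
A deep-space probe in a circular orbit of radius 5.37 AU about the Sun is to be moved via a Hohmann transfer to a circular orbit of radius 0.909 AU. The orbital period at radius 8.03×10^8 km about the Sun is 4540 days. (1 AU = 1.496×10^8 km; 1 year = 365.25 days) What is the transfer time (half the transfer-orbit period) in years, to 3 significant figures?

From Kepler's third law T² = 4π²r³/μ at r = 8.03×10^8 km, T = 4540 days = 4540 × 86400 s = 3.92256×10^8 s: μ = 4π²r³/T² = 1.32852×10^11 km³/s².
In km: r₁ = 5.37 × 1.496×10^8 = 8.03352×10^8 km; r₂ = 0.909 × 1.496×10^8 = 1.359864×10^8 km.
Semi-major axis of the transfer orbit: a_t = (8.03352×10^8 + 1.359864×10^8)/2 = 4.696692×10^8 km.
Transfer time t = π√(a_t³/μ) = π√((4.696692×10^8)³ / 1.32852×10^11) = 8.773×10^7 s.
Converting: 8.773×10^7 s ÷ 3.15576×10^7 s/year (365.25 × 86400) = 2.78 years.

t = 2.78 years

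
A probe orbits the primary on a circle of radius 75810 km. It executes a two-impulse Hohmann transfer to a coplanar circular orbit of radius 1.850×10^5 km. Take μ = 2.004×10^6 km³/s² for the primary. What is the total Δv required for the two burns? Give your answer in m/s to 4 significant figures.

Δv = 1764 m/s

Transfer-ellipse semi-major axis a_t = (r₁ + r₂)/2 = (75810 + 1.850×10^5)/2 = 1.30405×10^5 km.
At r₁ the circular-orbit speed is v₁ = √(μ/r₁) = 5.1414 km/s.
On the transfer ellipse at r₁, vis-viva equation gives v_p = √[μ(2/r₁ − 1/a_t)] = 6.1238 km/s.
First burn Δv₁ = |v_p − v₁| = 0.9824 km/s.
Circular speed at r₂: v₂ = √(μ/r₂) = 3.2913 km/s.
Transfer-orbit speed at r₂: v_a = √[μ(2/r₂ − 1/a_t)] = 2.5095 km/s.
Second burn Δv₂ = |v₂ − v_a| = 0.7818 km/s.
Δv = Δv₁ + Δv₂ = 0.9824 + 0.7818 = 1.764 km/s.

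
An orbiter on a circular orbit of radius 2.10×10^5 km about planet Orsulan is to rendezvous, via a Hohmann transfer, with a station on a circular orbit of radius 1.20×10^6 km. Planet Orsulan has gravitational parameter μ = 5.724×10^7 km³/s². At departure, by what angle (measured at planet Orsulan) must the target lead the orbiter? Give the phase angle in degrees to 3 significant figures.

Transfer-ellipse semi-major axis a_t = (r₁ + r₂)/2 = (2.100×10^5 + 1.200×10^6)/2 = 7.050×10^5 km.
The half-period of the transfer ellipse is t = π√(a_t³/μ) = 2.4580×10^5 s.
Target angular speed ω₂ = √(μ/r₂³) = 5.7554×10^-6 rad/s.
Angle swept by the target during transfer: ω₂·t = 1.4147 rad = 81.06°.
Arrival is 180° from departure on the ellipse, so φ = 180° − 81.06° = 98.9°.

φ = 98.9°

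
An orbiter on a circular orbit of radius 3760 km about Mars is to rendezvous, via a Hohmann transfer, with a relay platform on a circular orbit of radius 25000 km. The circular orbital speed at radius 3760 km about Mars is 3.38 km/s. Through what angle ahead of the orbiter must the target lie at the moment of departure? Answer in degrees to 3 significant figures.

From the circular-orbit relation v² = μ/r at r = 3760 km: μ = v²r = (3.38)² × 3760 = 42955.7 km³/s².
Transfer-ellipse semi-major axis a_t = (r₁ + r₂)/2 = (3760 + 25000)/2 = 14380 km.
The half-period of the transfer ellipse is t = π√(a_t³/μ) = 26140 s.
Target angular speed ω₂ = √(μ/r₂³) = 5.243×10^-5 rad/s.
Angle swept by the target during transfer: ω₂·t = 1.3705 rad = 78.52°.
Arrival is 180° from departure on the ellipse, so φ = 180° − 78.52° = 101°.

φ = 101°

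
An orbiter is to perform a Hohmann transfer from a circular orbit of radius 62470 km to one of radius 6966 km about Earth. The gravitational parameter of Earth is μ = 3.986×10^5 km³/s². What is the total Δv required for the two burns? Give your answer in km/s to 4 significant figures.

Δv = 3.977 km/s

Semi-major axis of the transfer orbit: a_t = (62470 + 6966)/2 = 34718 km.
At r₁ the circular-orbit speed is v₁ = √(μ/r₁) = 2.5260 km/s.
Transfer-orbit speed at r₁ (vis-viva equation): v_a = √[μ(2/r₁ − 1/a_t)] = 1.1315 km/s.
First burn Δv₁ = |v_a − v₁| = 1.3945 km/s.
At r₂, v₂ = √(μ/r₂) = 7.56444 km/s.
Transfer-orbit speed at r₂: v_p = √[μ(2/r₂ − 1/a_t)] = 10.1469 km/s.
Second burn Δv₂ = |v₂ − v_p| = 2.5825 km/s.
Total Δv = Δv₁ + Δv₂ = 3.977 km/s.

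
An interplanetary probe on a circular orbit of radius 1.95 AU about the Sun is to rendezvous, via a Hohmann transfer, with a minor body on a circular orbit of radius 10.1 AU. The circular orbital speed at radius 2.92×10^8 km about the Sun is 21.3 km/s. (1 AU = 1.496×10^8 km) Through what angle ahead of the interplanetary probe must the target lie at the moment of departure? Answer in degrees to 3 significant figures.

From the circular-orbit relation v² = μ/r at r = 2.92×10^8 km: μ = v²r = (21.3)² × 2.92×10^8 = 1.32477×10^11 km³/s².
In km: r₁ = 1.95 × 1.496×10^8 = 2.9172×10^8 km; r₂ = 10.1 × 1.496×10^8 = 1.51096×10^9 km.
Semi-major axis of the transfer orbit: a_t = (2.9172×10^8 + 1.51096×10^9)/2 = 9.0134×10^8 km.
Transfer time t = π√(a_t³/μ) = 2.33567×10^8 s.
Target angular speed ω₂ = √(μ/r₂³) = 6.19714×10^-9 rad/s.
Angle swept by the target during transfer: ω₂·t = 1.4474 rad = 82.93°.
Arrival is 180° from departure on the ellipse, so φ = 180° − 82.93° = 97.1°.

φ = 97.1°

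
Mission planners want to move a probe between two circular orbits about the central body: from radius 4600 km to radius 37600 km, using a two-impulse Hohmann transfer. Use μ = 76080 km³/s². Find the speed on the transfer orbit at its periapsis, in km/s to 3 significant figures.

v = 5.43 km/s

Transfer-ellipse semi-major axis a_t = (r₁ + r₂)/2 = (4600 + 37600)/2 = 21100 km.
At periapsis, r = 4600 km.
Vis-viva: v = √[μ(2/r − 1/a_t)] = √[76080 × (2/4600 − 1/21100)] = 5.429 km/s.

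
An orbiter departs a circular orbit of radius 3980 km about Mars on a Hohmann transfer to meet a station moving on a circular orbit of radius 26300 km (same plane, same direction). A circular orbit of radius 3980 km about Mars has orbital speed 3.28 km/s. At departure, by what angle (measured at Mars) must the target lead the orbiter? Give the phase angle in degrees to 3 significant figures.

From the circular-orbit relation v² = μ/r at r = 3980 km: μ = v²r = (3.28)² × 3980 = 42818.4 km³/s².
Semi-major axis of the transfer orbit: a_t = (3980 + 26300)/2 = 15140 km.
The half-period of the transfer ellipse is t = π√(a_t³/μ) = 28283 s.
Target angular speed ω₂ = √(μ/r₂³) = 4.8516×10^-5 rad/s.
Angle swept by the target during transfer: ω₂·t = 1.3722 rad = 78.62°.
The orbiter traverses 180° on the transfer ellipse, so the target must lead by 180° − 78.62° = 101°.

φ = 101°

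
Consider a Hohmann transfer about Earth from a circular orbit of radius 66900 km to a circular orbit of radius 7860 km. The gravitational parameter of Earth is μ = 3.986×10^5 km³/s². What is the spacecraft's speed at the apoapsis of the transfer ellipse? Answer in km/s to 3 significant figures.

v = 1.12 km/s

Transfer-ellipse semi-major axis a_t = (r₁ + r₂)/2 = (66900 + 7860)/2 = 37380 km.
The apoapsis of the transfer ellipse is at r = 66900 km.
From the vis-viva equation, v = √[μ(2/r − 1/a_t)] = 1.119 km/s.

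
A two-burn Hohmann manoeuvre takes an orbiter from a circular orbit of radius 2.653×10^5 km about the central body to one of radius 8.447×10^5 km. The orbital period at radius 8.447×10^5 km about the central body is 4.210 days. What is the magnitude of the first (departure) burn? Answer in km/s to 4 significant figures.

From Kepler's third law T² = 4π²r³/μ at r = 8.447×10^5 km, T = 4.210 days = 4.210 × 86400 s = 3.63744×10^5 s: μ = 4π²r³/T² = 1.79836×10^8 km³/s².
Semi-major axis of the transfer orbit: a_t = (2.653×10^5 + 8.447×10^5)/2 = 5.550×10^5 km.
On the circular orbit at r = 2.653×10^5 km, v_c = √(μ/r) = 26.036 km/s.
Vis-viva on the transfer ellipse at r = 2.653×10^5 km gives v_t = √[μ(2/r − 1/a_t)] = 32.120 km/s.
Δv₁ = |v_t − v_c| = |32.120 − 26.036| = 6.084 km/s.

Δv₁ = 6.084 km/s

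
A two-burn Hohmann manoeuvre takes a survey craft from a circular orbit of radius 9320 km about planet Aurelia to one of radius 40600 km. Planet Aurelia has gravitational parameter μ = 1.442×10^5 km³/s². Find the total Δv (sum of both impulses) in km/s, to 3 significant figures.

Semi-major axis of the transfer orbit: a_t = (9320 + 40600)/2 = 24960 km.
Circular speed at r₁: v₁ = √(μ/r₁) = √(1.442×10^5/9320) = 3.9335 km/s.
On the transfer ellipse at r₁, vis-viva equation gives v_p = √[μ(2/r₁ − 1/a_t)] = 5.0167 km/s.
First burn Δv₁ = |v_p − v₁| = 1.083 km/s.
At r₂, v₂ = √(μ/r₂) = 1.885 km/s.
Transfer-orbit speed at r₂: v_a = √[μ(2/r₂ − 1/a_t)] = 1.152 km/s.
Second burn Δv₂ = |v₂ − v_a| = 0.7330 km/s.
Δv = Δv₁ + Δv₂ = 1.083 + 0.7330 = 1.816 km/s.

Δv = 1.82 km/s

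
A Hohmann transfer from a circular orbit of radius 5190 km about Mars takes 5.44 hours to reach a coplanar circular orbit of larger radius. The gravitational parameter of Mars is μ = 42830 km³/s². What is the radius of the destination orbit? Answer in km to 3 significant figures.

r₂ = 18500 km

Transfer time t = 5.44 hours = 19584 s, and t = π√(a_t³/μ).
So a_t = (μ t²/π²)^(1/3) = (42830 × (19584)² / π²)^(1/3) = 11851 km.
Since a_t = (r₁ + r₂)/2, r₂ = 2a_t − r₁ = 2×11851 − 5190 = 18512 km.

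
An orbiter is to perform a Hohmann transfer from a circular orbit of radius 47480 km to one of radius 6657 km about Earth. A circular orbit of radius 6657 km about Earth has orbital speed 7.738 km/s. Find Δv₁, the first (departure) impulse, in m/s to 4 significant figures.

Δv₁ = 1461 m/s

From the circular-orbit relation v² = μ/r at r = 6657 km: μ = v²r = (7.738)² × 6657 = 3.98599×10^5 km³/s².
Semi-major axis of the transfer orbit: a_t = (47480 + 6657)/2 = 27068.5 km.
On the circular orbit at r = 47480 km, v_c = √(μ/r) = 2.89743 km/s.
Transfer-orbit speed at the same r (vis-viva, a = a_t): v_t = √[μ(2/r − 1/a_t)] = 1.43688 km/s.
Δv₁ = |v_t − v_c| = |1.43688 − 2.89743| = 1.461 km/s.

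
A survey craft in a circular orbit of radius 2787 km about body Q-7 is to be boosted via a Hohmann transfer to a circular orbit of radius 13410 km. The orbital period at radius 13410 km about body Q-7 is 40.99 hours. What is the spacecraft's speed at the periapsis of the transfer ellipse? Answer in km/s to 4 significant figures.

From Kepler's third law T² = 4π²r³/μ at r = 13410 km, T = 40.99 hours = 40.99 × 3600 s = 1.47564×10^5 s: μ = 4π²r³/T² = 4372.05 km³/s².
Transfer-ellipse semi-major axis a_t = (r₁ + r₂)/2 = (2787 + 13410)/2 = 8098.5 km.
The periapsis of the transfer ellipse is at r = 2787 km.
From the vis-viva equation, v = √[μ(2/r − 1/a_t)] = 1.612 km/s.

v = 1.612 km/s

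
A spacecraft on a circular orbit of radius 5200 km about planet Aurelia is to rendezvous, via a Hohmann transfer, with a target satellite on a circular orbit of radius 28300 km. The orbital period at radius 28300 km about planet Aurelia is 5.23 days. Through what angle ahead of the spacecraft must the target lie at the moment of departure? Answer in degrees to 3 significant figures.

From Kepler's third law T² = 4π²r³/μ at r = 28300 km, T = 5.23 days = 5.23 × 86400 s = 4.51872×10^5 s: μ = 4π²r³/T² = 4382.16 km³/s².
Transfer-ellipse semi-major axis a_t = (r₁ + r₂)/2 = (5200 + 28300)/2 = 16750 km.
Transfer time t = π√(a_t³/μ) = 1.0288×10^5 s.
The target's mean motion on its circular orbit is ω₂ = √(μ/r₂³) = 1.3905×10^-5 rad/s.
Angle swept by the target during transfer: ω₂·t = 1.4305 rad = 81.96°.
The spacecraft traverses 180° on the transfer ellipse, so the target must lead by 180° − 81.96° = 98.0°.

φ = 98.0°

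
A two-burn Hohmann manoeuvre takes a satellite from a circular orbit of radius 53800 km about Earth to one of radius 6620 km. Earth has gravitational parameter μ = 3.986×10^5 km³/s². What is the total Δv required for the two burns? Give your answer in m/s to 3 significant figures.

The Hohmann ellipse has a_t = (r₁ + r₂)/2 = 30210 km.
Circular speed at r₁: v₁ = √(μ/r₁) = √(3.986×10^5/53800) = 2.721933 km/s.
On the transfer ellipse at r₁, vis-viva equation gives v_a = √[μ(2/r₁ − 1/a_t)] = 1.274181 km/s.
First burn Δv₁ = |v_a − v₁| = 1.4478 km/s.
Circular speed at r₂: v₂ = √(μ/r₂) = 7.75961 km/s.
Transfer-orbit speed at r₂: v_p = √[μ(2/r₂ − 1/a_t)] = 10.3551 km/s.
Second burn Δv₂ = |v₂ − v_p| = 2.5955 km/s.
Total Δv = Δv₁ + Δv₂ = 4.043 km/s.

Δv = 4040 m/s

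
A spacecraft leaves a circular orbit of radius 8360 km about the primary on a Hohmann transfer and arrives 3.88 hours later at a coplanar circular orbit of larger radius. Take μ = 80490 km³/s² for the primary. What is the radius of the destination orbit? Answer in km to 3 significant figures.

Transfer time t = 3.88 hours = 13968 s, and t = π√(a_t³/μ).
So a_t = (μ t²/π²)^(1/3) = (80490 × (13968)² / π²)^(1/3) = 11674 km.
Since a_t = (r₁ + r₂)/2, r₂ = 2a_t − r₁ = 2×11674 − 8360 = 14988 km.

r₂ = 15000 km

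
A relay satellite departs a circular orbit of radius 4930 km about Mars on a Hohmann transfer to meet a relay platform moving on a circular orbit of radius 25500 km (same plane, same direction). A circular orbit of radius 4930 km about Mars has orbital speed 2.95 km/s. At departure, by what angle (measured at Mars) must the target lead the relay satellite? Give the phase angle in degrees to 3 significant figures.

From the circular-orbit relation v² = μ/r at r = 4930 km: μ = v²r = (2.95)² × 4930 = 42903.3 km³/s².
Transfer-ellipse semi-major axis a_t = (r₁ + r₂)/2 = (4930 + 25500)/2 = 15215 km.
The half-period of the transfer ellipse is t = π√(a_t³/μ) = 28470 s.
Target angular speed ω₂ = √(μ/r₂³) = 5.087×10^-5 rad/s.
Angle swept by the target during transfer: ω₂·t = 1.448 rad = 82.96°.
The relay satellite traverses 180° on the transfer ellipse, so the target must lead by 180° − 82.96° = 97.0°.

φ = 97.0°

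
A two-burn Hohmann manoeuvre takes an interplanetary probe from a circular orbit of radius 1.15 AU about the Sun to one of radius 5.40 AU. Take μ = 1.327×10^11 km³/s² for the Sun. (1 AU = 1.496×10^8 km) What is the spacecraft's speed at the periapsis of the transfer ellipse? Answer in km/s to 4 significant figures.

v = 35.66 km/s

In km: r₁ = 1.15 × 1.496×10^8 = 1.7204×10^8 km; r₂ = 5.40 × 1.496×10^8 = 8.0784×10^8 km.
The Hohmann ellipse has a_t = (r₁ + r₂)/2 = 4.8994×10^8 km.
At periapsis, r = 1.7204×10^8 km.
Vis-viva: v = √[μ(2/r − 1/a_t)] = √[1.327×10^11 × (2/1.7204×10^8 − 1/4.8994×10^8)] = 35.66 km/s.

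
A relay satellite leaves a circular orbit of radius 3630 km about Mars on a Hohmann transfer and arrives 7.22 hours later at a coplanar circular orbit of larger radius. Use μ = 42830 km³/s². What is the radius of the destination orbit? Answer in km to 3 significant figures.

r₂ = 25000 km

Transfer time t = 7.22 hours = 25992 s, and t = π√(a_t³/μ).
So a_t = (μ t²/π²)^(1/3) = (42830 × (25992)² / π²)^(1/3) = 14312 km.
Since a_t = (r₁ + r₂)/2, r₂ = 2a_t − r₁ = 2×14312 − 3630 = 24994 km.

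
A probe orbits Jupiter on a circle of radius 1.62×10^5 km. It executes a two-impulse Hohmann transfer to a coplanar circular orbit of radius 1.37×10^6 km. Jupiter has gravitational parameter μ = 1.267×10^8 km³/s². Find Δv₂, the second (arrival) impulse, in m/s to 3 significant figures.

Δv₂ = 5190 m/s

The Hohmann ellipse has a_t = (r₁ + r₂)/2 = 7.660×10^5 km.
Circular speed at r = 1.370×10^6 km: v_c = √(μ/r) = 9.617 km/s.
Transfer-orbit speed at the same r (vis-viva, a = a_t): v_t = √[μ(2/r − 1/a_t)] = 4.423 km/s.
Δv₂ = |v_t − v_c| = |4.423 − 9.617| = 5.194 km/s.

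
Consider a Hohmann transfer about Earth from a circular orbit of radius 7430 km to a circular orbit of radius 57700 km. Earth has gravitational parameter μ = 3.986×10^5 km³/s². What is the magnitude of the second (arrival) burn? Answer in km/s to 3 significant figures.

Semi-major axis of the transfer orbit: a_t = (7430 + 57700)/2 = 32565 km.
Circular speed at r = 57700 km: v_c = √(μ/r) = 2.628 km/s.
Transfer-orbit speed at the same r (vis-viva, a = a_t): v_t = √[μ(2/r − 1/a_t)] = 1.255 km/s.
Δv₂ = |v_t − v_c| = |1.255 − 2.628| = 1.373 km/s.

Δv₂ = 1.37 km/s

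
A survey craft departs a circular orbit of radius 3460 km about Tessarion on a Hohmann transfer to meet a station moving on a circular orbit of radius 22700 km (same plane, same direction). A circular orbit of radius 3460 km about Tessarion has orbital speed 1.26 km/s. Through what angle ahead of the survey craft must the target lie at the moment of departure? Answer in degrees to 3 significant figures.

From the circular-orbit relation v² = μ/r at r = 3460 km: μ = v²r = (1.26)² × 3460 = 5493.10 km³/s².
Semi-major axis of the transfer orbit: a_t = (3460 + 22700)/2 = 13080 km.
Transfer time t = π√(a_t³/μ) = 63410 s.
Target angular speed ω₂ = √(μ/r₂³) = 2.167×10^-5 rad/s.
Angle swept by the target during transfer: ω₂·t = 1.3741 rad = 78.73°.
The survey craft traverses 180° on the transfer ellipse, so the target must lead by 180° − 78.73° = 101°.

φ = 101°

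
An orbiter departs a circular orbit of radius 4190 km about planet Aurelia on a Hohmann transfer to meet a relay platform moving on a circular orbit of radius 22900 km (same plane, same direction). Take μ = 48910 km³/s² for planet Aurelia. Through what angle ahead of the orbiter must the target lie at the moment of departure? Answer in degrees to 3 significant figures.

φ = 98.1°

Semi-major axis of the transfer orbit: a_t = (4190 + 22900)/2 = 13545 km.
The half-period of the transfer ellipse is t = π√(a_t³/μ) = 22390 s.
The target's mean motion on its circular orbit is ω₂ = √(μ/r₂³) = 6.382×10^-5 rad/s.
Angle swept by the target during transfer: ω₂·t = 1.429 rad = 81.88°.
Arrival is 180° from departure on the ellipse, so φ = 180° − 81.88° = 98.1°.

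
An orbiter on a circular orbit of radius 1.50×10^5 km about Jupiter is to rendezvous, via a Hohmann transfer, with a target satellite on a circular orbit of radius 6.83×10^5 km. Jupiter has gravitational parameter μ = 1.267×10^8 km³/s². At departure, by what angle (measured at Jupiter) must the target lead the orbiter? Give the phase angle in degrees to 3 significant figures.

Transfer-ellipse semi-major axis a_t = (r₁ + r₂)/2 = (1.500×10^5 + 6.830×10^5)/2 = 4.165×10^5 km.
The half-period of the transfer ellipse is t = π√(a_t³/μ) = 75021.21 s.
The target's mean motion on its circular orbit is ω₂ = √(μ/r₂³) = 1.994147×10^-5 rad/s.
Angle swept by the target during transfer: ω₂·t = 1.49603 rad = 85.72°.
Arrival is 180° from departure on the ellipse, so φ = 180° − 85.72° = 94.3°.

φ = 94.3°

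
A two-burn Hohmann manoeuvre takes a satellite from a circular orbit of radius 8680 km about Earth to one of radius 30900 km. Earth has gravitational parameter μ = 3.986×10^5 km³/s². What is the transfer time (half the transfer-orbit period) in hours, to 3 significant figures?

Transfer-ellipse semi-major axis a_t = (r₁ + r₂)/2 = (8680 + 30900)/2 = 19790 km.
By Kepler's third law the transfer-orbit period is T = 2π√(a_t³/μ), so t = T/2 = 13850 s.
Converting: 13850 s ÷ 3600 s/hour = 3.85 hours.

t = 3.85 hours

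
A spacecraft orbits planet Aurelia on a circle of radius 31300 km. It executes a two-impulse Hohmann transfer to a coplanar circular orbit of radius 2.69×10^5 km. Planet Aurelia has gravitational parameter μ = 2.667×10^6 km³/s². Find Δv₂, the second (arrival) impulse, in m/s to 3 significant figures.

Δv₂ = 1710 m/s

The Hohmann ellipse has a_t = (r₁ + r₂)/2 = 1.5015×10^5 km.
Circular speed at r = 2.690×10^5 km: v_c = √(μ/r) = 3.149 km/s.
Transfer-orbit speed at the same r (vis-viva, a = a_t): v_t = √[μ(2/r − 1/a_t)] = 1.438 km/s.
Δv₂ = |v_t − v_c| = |1.438 − 3.149| = 1.711 km/s.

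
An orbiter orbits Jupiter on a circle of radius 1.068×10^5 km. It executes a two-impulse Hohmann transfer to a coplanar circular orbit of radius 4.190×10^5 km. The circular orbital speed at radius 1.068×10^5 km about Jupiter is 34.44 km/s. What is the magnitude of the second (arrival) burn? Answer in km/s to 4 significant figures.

Δv₂ = 6.305 km/s

From the circular-orbit relation v² = μ/r at r = 1.068×10^5 km: μ = v²r = (34.44)² × 1.068×10^5 = 1.26677×10^8 km³/s².
The Hohmann ellipse has a_t = (r₁ + r₂)/2 = 2.629×10^5 km.
Circular speed at r = 4.190×10^5 km: v_c = √(μ/r) = 17.3877 km/s.
Transfer-orbit speed at the same r (vis-viva, a = a_t): v_t = √[μ(2/r − 1/a_t)] = 11.0824 km/s.
Δv₂ = |v_t − v_c| = |11.0824 − 17.3877| = 6.305 km/s.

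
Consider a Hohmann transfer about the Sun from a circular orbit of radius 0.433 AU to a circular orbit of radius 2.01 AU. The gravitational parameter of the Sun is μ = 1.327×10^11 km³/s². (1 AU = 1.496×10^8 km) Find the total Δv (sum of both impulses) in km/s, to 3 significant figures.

In km: r₁ = 0.433 × 1.496×10^8 = 6.47768×10^7 km; r₂ = 2.01 × 1.496×10^8 = 3.00696×10^8 km.
Semi-major axis of the transfer orbit: a_t = (6.47768×10^7 + 3.00696×10^8)/2 = 1.827364×10^8 km.
Circular speed at r₁: v₁ = √(μ/r₁) = √(1.327×10^11/6.47768×10^7) = 45.26 km/s.
On the transfer ellipse at r₁, vis-viva gives v_p = √[μ(2/r₁ − 1/a_t)] = 58.06 km/s.
First burn Δv₁ = |v_p − v₁| = 12.80 km/s.
At r₂, v₂ = √(μ/r₂) = 21.01 km/s.
Transfer-orbit speed at r₂: v_a = √[μ(2/r₂ − 1/a_t)] = 12.51 km/s.
Second burn Δv₂ = |v₂ − v_a| = 8.500 km/s.
Δv = Δv₁ + Δv₂ = 12.80 + 8.500 = 21.30 km/s.

Δv = 21.3 km/s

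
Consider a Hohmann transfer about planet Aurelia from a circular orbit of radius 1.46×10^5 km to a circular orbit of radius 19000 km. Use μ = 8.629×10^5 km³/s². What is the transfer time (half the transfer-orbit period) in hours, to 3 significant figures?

t = 22.3 hours

Semi-major axis of the transfer orbit: a_t = (1.460×10^5 + 19000)/2 = 82500 km.
By Kepler's third law the transfer-orbit period is T = 2π√(a_t³/μ), so t = T/2 = 80140 s.
Converting: 80140 s ÷ 3600 s/hour = 22.3 hours.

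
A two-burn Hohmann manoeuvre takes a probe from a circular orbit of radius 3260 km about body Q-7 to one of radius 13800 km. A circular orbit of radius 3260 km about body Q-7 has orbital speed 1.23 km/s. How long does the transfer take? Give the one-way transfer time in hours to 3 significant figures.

t = 9.79 hours

From the circular-orbit relation v² = μ/r at r = 3260 km: μ = v²r = (1.23)² × 3260 = 4932.05 km³/s².
Semi-major axis of the transfer orbit: a_t = (3260 + 13800)/2 = 8530 km.
Transfer time t = π√(a_t³/μ) = π√((8530)³ / 4932.05) = 35240 s.
Converting: 35240 s ÷ 3600 s/hour = 9.79 hours.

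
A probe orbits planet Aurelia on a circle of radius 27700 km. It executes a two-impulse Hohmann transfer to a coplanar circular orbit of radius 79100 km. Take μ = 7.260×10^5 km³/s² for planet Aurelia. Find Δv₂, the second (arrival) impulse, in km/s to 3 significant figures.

Δv₂ = 0.848 km/s

The Hohmann ellipse has a_t = (r₁ + r₂)/2 = 53400 km.
Circular speed at r = 79100 km: v_c = √(μ/r) = 3.0296 km/s.
Vis-viva on the transfer ellipse at r = 79100 km gives v_t = √[μ(2/r − 1/a_t)] = 2.1820 km/s.
Δv₂ = |v_t − v_c| = |2.1820 − 3.0296| = 0.8476 km/s.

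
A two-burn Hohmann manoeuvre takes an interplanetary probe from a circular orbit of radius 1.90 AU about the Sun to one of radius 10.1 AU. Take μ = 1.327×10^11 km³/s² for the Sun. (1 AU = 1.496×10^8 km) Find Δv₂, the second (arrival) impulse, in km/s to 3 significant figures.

Δv₂ = 4.10 km/s

In km: r₁ = 1.90 × 1.496×10^8 = 2.8424×10^8 km; r₂ = 10.1 × 1.496×10^8 = 1.51096×10^9 km.
Transfer-ellipse semi-major axis a_t = (r₁ + r₂)/2 = (2.8424×10^8 + 1.51096×10^9)/2 = 8.976×10^8 km.
Circular speed at r = 1.51096×10^9 km: v_c = √(μ/r) = 9.3715 km/s.
Transfer-orbit speed at the same r (vis-viva, a = a_t): v_t = √[μ(2/r − 1/a_t)] = 5.2736 km/s.
Δv₂ = |v_t − v_c| = |5.2736 − 9.3715| = 4.098 km/s.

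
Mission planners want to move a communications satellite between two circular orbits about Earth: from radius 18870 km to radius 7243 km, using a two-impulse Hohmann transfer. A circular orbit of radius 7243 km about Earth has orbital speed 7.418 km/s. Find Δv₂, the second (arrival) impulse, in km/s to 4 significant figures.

From the circular-orbit relation v² = μ/r at r = 7243 km: μ = v²r = (7.418)² × 7243 = 3.98559×10^5 km³/s².
The Hohmann ellipse has a_t = (r₁ + r₂)/2 = 13056.5 km.
On the circular orbit at r = 7243 km, v_c = √(μ/r) = 7.418 km/s.
Transfer-orbit speed at the same r (vis-viva, a = a_t): v_t = √[μ(2/r − 1/a_t)] = 8.918 km/s.
Δv₂ = |v_t − v_c| = |8.918 − 7.418| = 1.500 km/s.

Δv₂ = 1.500 km/s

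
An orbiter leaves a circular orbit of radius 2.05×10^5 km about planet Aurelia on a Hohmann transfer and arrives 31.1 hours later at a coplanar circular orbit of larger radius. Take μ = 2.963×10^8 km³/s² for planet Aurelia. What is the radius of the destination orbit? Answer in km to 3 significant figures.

r₂ = 1.24×10^6 km

Transfer time t = 31.1 hours = 1.1196×10^5 s, and t = π√(a_t³/μ).
So a_t = (μ t²/π²)^(1/3) = (2.963×10^8 × (1.1196×10^5)² / π²)^(1/3) = 7.2197×10^5 km.
Since a_t = (r₁ + r₂)/2, r₂ = 2a_t − r₁ = 2×7.2197×10^5 − 2.050×10^5 = 1.23894×10^6 km.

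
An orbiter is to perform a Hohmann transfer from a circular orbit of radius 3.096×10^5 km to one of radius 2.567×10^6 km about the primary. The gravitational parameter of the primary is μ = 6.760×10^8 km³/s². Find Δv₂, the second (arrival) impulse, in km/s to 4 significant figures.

Transfer-ellipse semi-major axis a_t = (r₁ + r₂)/2 = (3.096×10^5 + 2.567×10^6)/2 = 1.4383×10^6 km.
On the circular orbit at r = 2.567×10^6 km, v_c = √(μ/r) = 16.228 km/s.
Transfer-orbit speed at the same r (vis-viva, a = a_t): v_t = √[μ(2/r − 1/a_t)] = 7.5290 km/s.
Δv₂ = |v_t − v_c| = |7.5290 − 16.228| = 8.699 km/s.

Δv₂ = 8.699 km/s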